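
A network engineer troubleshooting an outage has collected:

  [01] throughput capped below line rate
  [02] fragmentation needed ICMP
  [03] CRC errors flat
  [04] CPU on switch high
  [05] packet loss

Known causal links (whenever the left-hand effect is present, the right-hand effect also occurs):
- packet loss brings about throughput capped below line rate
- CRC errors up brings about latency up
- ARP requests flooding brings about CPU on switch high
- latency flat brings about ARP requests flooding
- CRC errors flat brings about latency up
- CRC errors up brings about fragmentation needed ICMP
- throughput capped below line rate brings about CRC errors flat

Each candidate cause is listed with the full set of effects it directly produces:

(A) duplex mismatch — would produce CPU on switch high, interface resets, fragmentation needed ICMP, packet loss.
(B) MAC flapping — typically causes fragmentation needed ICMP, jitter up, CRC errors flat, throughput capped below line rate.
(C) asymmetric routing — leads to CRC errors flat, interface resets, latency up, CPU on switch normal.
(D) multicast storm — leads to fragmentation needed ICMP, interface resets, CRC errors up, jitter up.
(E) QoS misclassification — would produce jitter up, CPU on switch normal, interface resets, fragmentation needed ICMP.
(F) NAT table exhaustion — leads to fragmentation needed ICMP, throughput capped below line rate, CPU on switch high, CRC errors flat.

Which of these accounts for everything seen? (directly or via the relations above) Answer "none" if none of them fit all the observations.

For each candidate, compare predicted effects to what was observed:
(A) duplex mismatch — throughput capped below line rate match (by packet loss → throughput capped below line rate); fragmentation needed ICMP match; CRC errors flat match (by packet loss → throughput capped below line rate → CRC errors flat); CPU on switch high match; packet loss match
(B) MAC flapping — does not account for CPU on switch high, packet loss
(C) asymmetric routing — fails on throughput capped below line rate, fragmentation needed ICMP, CPU on switch high, packet loss (predicts CPU on switch normal, not CPU on switch high)
(D) multicast storm — throughput capped below line rate miss; fragmentation needed ICMP match; CRC errors flat miss; CPU on switch high miss; packet loss miss
(E) QoS misclassification — fails on throughput capped below line rate, CRC errors flat, CPU on switch high, packet loss (predicts CPU on switch normal, not CPU on switch high)
(F) NAT table exhaustion — throughput capped below line rate match; fragmentation needed ICMP match; CRC errors flat match; CPU on switch high match; packet loss miss
(A) is the only candidate with no mismatches.

A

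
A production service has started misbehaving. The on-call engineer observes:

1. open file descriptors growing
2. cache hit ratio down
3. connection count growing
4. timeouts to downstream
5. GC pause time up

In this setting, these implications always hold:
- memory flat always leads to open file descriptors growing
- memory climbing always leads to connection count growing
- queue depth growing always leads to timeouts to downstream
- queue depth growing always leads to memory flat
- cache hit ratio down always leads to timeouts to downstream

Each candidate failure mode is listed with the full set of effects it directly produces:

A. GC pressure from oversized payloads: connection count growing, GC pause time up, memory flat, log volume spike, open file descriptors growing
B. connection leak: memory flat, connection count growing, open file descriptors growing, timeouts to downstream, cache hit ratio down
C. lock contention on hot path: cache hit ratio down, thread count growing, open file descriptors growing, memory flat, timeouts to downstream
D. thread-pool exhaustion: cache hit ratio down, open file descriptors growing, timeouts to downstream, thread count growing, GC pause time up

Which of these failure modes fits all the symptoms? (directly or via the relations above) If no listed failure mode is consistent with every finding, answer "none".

Per-candidate check:
(A) GC pressure from oversized payloads — does not account for cache hit ratio down, timeouts to downstream
(B) connection leak — open file descriptors growing match; cache hit ratio down match; connection count growing match; timeouts to downstream match; GC pause time up miss
(C) lock contention on hot path — does not account for connection count growing, GC pause time up
(D) thread-pool exhaustion — does not account for connection count growing
None of the listed candidates fits everything.

none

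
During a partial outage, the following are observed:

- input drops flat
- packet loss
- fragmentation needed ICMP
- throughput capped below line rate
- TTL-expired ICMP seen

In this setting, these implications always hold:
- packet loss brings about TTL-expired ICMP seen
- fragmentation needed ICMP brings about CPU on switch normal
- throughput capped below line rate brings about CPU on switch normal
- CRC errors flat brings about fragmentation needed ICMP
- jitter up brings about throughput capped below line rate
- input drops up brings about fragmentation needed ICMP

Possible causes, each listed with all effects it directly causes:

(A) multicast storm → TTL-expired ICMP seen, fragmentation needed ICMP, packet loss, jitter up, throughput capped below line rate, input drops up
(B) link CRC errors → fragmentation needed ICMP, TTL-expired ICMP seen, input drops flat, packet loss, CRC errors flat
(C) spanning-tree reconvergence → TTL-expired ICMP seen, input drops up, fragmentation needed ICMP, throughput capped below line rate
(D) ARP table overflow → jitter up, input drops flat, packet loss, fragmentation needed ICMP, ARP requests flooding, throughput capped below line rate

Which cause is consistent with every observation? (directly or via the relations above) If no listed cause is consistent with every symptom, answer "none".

Checking each candidate against the observations:
(A) multicast storm — input drops flat ✗; packet loss ✓; fragmentation needed ICMP ✓; throughput capped below line rate ✓; TTL-expired ICMP seen ✓
(B) link CRC errors — does not account for throughput capped below line rate
(C) spanning-tree reconvergence — input drops flat ✗; packet loss ✗; fragmentation needed ICMP ✓; throughput capped below line rate ✓; TTL-expired ICMP seen ✓
(D) ARP table overflow — input drops flat ✓; packet loss ✓; fragmentation needed ICMP ✓; throughput capped below line rate ✓; TTL-expired ICMP seen ✓ (via packet loss → TTL-expired ICMP seen)
(D) is the only candidate with no mismatches.

D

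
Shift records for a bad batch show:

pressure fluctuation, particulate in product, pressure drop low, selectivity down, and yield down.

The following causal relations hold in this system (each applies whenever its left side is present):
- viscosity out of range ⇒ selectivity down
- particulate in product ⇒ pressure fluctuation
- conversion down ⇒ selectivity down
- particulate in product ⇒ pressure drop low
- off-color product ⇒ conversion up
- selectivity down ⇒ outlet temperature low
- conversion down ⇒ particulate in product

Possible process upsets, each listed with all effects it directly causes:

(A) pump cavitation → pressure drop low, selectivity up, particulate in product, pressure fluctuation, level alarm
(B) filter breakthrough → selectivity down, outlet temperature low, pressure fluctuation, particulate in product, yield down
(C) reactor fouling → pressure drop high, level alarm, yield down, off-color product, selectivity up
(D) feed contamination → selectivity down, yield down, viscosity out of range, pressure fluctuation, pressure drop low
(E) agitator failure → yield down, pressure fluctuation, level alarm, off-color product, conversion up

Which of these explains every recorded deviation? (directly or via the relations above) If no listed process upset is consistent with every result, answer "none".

B

Testing each hypothesis:
(A) pump cavitation — fails on selectivity down, yield down (predicts selectivity up, not selectivity down)
(B) filter breakthrough — pressure fluctuation yes; particulate in product yes; pressure drop low yes (by particulate in product → pressure drop low); selectivity down yes; yield down yes
(C) reactor fouling — fails on pressure fluctuation, particulate in product, pressure drop low, selectivity down (predicts pressure drop high, not pressure drop low; predicts selectivity up, not selectivity down)
(D) feed contamination — does not account for particulate in product
(E) agitator failure — does not account for particulate in product, pressure drop low, selectivity down
(B) alone accounts for all the evidence.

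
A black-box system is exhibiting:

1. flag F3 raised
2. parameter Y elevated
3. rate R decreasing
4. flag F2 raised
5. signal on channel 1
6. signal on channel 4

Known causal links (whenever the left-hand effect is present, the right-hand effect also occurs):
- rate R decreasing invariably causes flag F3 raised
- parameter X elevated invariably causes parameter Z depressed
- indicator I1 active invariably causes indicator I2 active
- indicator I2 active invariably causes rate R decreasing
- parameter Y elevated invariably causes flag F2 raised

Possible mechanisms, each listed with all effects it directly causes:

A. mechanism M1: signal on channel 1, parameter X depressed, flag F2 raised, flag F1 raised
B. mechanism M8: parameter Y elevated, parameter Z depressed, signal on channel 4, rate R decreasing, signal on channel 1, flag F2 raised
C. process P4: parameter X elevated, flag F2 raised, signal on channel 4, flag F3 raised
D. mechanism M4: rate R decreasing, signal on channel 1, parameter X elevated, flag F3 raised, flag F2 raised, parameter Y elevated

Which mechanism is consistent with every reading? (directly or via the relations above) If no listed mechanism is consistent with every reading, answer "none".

B

Testing each hypothesis:
(A) mechanism M1 — flag F3 raised -; parameter Y elevated -; rate R decreasing -; flag F2 raised +; signal on channel 1 +; signal on channel 4 -
(B) mechanism M8 — flag F3 raised + (through rate R decreasing → flag F3 raised); parameter Y elevated +; rate R decreasing +; flag F2 raised +; signal on channel 1 +; signal on channel 4 +
(C) process P4 — does not account for parameter Y elevated, rate R decreasing, signal on channel 1
(D) mechanism M4 — flag F3 raised +; parameter Y elevated +; rate R decreasing +; flag F2 raised +; signal on channel 1 +; signal on channel 4 -
(B) alone accounts for all the evidence.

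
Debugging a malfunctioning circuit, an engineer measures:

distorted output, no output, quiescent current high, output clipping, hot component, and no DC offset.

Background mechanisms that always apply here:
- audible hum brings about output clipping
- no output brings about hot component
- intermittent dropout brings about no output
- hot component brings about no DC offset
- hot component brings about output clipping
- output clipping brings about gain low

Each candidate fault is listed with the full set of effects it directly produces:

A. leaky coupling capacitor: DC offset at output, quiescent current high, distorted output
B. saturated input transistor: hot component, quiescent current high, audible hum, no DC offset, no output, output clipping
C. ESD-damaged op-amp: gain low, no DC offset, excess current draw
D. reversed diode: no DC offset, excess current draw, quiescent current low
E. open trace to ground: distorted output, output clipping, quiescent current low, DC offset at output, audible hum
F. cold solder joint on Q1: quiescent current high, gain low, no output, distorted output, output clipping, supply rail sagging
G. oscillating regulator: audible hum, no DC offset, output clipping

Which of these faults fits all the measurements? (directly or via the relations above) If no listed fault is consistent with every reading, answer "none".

F

For each candidate, compare predicted effects to what was observed:
(A) leaky coupling capacitor — fails on no output, output clipping, hot component, no DC offset (predicts DC offset at output, not no DC offset)
(B) saturated input transistor — does not account for distorted output
(C) ESD-damaged op-amp — distorted output NO; no output NO; quiescent current high NO; output clipping NO; hot component NO; no DC offset yes
(D) reversed diode — distorted output NO; no output NO; quiescent current high NO; output clipping NO; hot component NO; no DC offset yes
(E) open trace to ground — distorted output yes; no output NO; quiescent current high NO; output clipping yes; hot component NO; no DC offset NO
(F) cold solder joint on Q1 — distorted output yes; no output yes; quiescent current high yes; output clipping yes; hot component yes (through no output → hot component); no DC offset yes (through no output → hot component → no DC offset)
(G) oscillating regulator — does not account for distorted output, no output, quiescent current high, hot component
(F) is the only candidate with no mismatches.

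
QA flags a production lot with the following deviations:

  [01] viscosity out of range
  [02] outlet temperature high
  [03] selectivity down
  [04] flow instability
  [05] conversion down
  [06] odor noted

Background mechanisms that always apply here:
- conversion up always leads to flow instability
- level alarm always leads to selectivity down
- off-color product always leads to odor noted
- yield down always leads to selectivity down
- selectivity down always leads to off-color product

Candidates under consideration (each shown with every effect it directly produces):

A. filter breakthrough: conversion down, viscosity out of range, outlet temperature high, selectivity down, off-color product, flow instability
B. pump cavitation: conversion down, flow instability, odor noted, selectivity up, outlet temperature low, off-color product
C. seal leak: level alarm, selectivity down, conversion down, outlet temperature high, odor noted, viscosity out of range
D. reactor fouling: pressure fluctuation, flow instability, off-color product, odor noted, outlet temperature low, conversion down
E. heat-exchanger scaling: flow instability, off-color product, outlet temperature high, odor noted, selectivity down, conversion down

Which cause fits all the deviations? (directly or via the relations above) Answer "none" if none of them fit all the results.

Checking each candidate against the observations:
(A) filter breakthrough — viscosity out of range match; outlet temperature high match; selectivity down match; flow instability match; conversion down match; odor noted match (by off-color product → odor noted)
(B) pump cavitation — viscosity out of range miss; outlet temperature high miss; selectivity down miss; flow instability match; conversion down match; odor noted match
(C) seal leak — does not account for flow instability
(D) reactor fouling — fails on viscosity out of range, outlet temperature high, selectivity down (predicts outlet temperature low, not outlet temperature high)
(E) heat-exchanger scaling — viscosity out of range miss; outlet temperature high match; selectivity down match; flow instability match; conversion down match; odor noted match
Only (A) is consistent with every observation.

A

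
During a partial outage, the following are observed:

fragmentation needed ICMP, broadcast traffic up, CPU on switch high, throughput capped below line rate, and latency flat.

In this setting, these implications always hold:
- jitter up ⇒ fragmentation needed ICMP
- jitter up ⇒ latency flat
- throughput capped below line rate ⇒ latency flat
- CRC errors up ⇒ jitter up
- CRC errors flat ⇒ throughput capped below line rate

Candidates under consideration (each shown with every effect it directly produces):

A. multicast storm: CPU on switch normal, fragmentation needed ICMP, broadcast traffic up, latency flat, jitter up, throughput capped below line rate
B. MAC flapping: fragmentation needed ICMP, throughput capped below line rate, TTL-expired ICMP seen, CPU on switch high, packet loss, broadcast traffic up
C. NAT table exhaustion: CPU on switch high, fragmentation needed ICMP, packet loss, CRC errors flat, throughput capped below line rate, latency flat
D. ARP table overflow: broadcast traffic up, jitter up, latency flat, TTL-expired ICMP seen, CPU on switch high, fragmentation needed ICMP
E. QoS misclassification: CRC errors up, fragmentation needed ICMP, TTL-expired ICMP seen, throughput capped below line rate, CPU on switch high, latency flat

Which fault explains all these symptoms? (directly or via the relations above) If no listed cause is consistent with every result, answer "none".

Checking each candidate against the observations:
(A) multicast storm — fails on CPU on switch high (predicts CPU on switch normal, not CPU on switch high)
(B) MAC flapping — fragmentation needed ICMP ✓; broadcast traffic up ✓; CPU on switch high ✓; throughput capped below line rate ✓; latency flat ✓ (via throughput capped below line rate → latency flat)
(C) NAT table exhaustion — fragmentation needed ICMP ✓; broadcast traffic up ✗; CPU on switch high ✓; throughput capped below line rate ✓; latency flat ✓
(D) ARP table overflow — fragmentation needed ICMP ✓; broadcast traffic up ✓; CPU on switch high ✓; throughput capped below line rate ✗; latency flat ✓
(E) QoS misclassification — fragmentation needed ICMP ✓; broadcast traffic up ✗; CPU on switch high ✓; throughput capped below line rate ✓; latency flat ✓
(B) is the only candidate with no mismatches.

B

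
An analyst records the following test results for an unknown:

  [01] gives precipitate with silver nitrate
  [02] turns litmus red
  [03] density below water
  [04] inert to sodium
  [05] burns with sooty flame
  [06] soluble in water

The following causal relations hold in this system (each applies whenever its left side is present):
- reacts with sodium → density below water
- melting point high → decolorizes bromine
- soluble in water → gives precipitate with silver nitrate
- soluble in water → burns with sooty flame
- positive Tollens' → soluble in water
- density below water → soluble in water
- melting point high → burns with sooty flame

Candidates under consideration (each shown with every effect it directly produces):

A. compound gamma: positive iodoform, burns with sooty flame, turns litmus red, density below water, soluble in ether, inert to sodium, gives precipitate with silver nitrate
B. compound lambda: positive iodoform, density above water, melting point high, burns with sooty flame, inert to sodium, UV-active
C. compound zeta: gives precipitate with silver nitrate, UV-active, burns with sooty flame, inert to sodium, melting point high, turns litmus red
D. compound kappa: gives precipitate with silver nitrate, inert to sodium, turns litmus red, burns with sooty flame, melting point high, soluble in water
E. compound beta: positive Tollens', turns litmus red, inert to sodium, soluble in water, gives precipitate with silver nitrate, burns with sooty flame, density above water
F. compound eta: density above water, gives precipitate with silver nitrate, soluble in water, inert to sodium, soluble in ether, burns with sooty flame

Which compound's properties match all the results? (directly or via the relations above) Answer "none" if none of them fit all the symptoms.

Per-candidate check:
(A) compound gamma — accounts for every observation (soluble in water by density below water → soluble in water)
(B) compound lambda — fails on gives precipitate with silver nitrate, turns litmus red, density below water, soluble in water (predicts density above water, not density below water)
(C) compound zeta — does not account for density below water, soluble in water
(D) compound kappa — does not account for density below water
(E) compound beta — fails on density below water (predicts density above water, not density below water)
(F) compound eta — gives precipitate with silver nitrate match; turns litmus red miss; density below water miss; inert to sodium match; burns with sooty flame match; soluble in water match
(A) is the only candidate with no mismatches.

A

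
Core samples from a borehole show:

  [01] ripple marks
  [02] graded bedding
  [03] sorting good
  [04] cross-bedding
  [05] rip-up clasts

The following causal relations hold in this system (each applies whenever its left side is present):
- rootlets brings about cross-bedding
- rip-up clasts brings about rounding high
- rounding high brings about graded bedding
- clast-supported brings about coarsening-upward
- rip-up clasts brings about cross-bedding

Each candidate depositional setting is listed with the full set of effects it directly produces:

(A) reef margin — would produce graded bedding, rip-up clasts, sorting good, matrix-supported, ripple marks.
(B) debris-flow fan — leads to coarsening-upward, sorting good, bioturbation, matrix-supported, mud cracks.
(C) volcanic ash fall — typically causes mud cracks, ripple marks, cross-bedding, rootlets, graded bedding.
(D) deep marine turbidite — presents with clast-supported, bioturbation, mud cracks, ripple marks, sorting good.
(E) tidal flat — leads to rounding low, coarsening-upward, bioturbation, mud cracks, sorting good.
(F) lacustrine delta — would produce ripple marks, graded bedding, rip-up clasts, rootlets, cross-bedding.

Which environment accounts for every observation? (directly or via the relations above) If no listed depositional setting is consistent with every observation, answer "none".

Testing each hypothesis:
(A) reef margin — ripple marks match; graded bedding match; sorting good match; cross-bedding match (by rip-up clasts → cross-bedding); rip-up clasts match
(B) debris-flow fan — does not account for ripple marks, graded bedding, cross-bedding, rip-up clasts
(C) volcanic ash fall — ripple marks match; graded bedding match; sorting good miss; cross-bedding match; rip-up clasts miss
(D) deep marine turbidite — does not account for graded bedding, cross-bedding, rip-up clasts
(E) tidal flat — ripple marks miss; graded bedding miss; sorting good match; cross-bedding miss; rip-up clasts miss
(F) lacustrine delta — ripple marks match; graded bedding match; sorting good miss; cross-bedding match; rip-up clasts match
(A) is the only candidate with no mismatches.

A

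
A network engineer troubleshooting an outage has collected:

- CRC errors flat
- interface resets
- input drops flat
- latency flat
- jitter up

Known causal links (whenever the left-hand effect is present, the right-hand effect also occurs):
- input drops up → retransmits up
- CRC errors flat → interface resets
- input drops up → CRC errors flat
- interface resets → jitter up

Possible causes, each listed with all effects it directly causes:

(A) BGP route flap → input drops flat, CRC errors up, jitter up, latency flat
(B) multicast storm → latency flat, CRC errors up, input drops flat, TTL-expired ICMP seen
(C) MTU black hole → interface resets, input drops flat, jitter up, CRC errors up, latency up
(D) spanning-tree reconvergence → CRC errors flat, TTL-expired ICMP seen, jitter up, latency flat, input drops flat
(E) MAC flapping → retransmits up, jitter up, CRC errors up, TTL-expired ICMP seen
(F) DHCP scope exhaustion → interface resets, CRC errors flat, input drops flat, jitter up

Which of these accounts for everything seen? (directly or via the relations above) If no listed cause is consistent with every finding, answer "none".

Checking each candidate against the observations:
(A) BGP route flap — fails on CRC errors flat, interface resets (predicts CRC errors up, not CRC errors flat)
(B) multicast storm — CRC errors flat -; interface resets -; input drops flat +; latency flat +; jitter up -
(C) MTU black hole — fails on CRC errors flat, latency flat (predicts CRC errors up, not CRC errors flat; predicts latency up, not latency flat)
(D) spanning-tree reconvergence — CRC errors flat +; interface resets + (through CRC errors flat → interface resets); input drops flat +; latency flat +; jitter up +
(E) MAC flapping — fails on CRC errors flat, interface resets, input drops flat, latency flat (predicts CRC errors up, not CRC errors flat)
(F) DHCP scope exhaustion — does not account for latency flat
Only (D) is consistent with every observation.

D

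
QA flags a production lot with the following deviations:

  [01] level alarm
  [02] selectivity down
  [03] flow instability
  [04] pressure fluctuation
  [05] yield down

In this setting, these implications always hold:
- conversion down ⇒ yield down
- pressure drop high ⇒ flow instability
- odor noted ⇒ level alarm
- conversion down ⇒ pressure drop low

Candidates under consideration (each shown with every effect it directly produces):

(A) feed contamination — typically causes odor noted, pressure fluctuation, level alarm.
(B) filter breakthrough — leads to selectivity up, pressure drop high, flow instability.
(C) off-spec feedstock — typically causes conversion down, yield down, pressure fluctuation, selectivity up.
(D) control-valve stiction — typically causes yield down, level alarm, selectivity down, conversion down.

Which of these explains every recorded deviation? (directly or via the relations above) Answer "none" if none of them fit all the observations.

Checking each candidate against the observations:
(A) feed contamination — level alarm yes; selectivity down NO; flow instability NO; pressure fluctuation yes; yield down NO
(B) filter breakthrough — level alarm NO; selectivity down NO; flow instability yes; pressure fluctuation NO; yield down NO
(C) off-spec feedstock — fails on level alarm, selectivity down, flow instability (predicts selectivity up, not selectivity down)
(D) control-valve stiction — does not account for flow instability, pressure fluctuation
Every candidate fails on at least one observation.

none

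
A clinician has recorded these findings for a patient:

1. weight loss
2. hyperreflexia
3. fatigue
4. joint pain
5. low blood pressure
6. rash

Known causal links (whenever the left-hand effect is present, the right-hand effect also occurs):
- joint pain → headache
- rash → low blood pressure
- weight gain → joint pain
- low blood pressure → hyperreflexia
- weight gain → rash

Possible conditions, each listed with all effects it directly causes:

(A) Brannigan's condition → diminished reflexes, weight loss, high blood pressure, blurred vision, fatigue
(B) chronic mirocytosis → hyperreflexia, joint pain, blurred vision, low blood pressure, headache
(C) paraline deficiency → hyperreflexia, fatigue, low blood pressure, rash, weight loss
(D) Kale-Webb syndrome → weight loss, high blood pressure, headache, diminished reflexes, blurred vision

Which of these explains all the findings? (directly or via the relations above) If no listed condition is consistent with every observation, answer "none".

none

Testing each hypothesis:
(A) Brannigan's condition — weight loss match; hyperreflexia miss; fatigue match; joint pain miss; low blood pressure miss; rash miss
(B) chronic mirocytosis — does not account for weight loss, fatigue, rash
(C) paraline deficiency — weight loss match; hyperreflexia match; fatigue match; joint pain miss; low blood pressure match; rash match
(D) Kale-Webb syndrome — fails on hyperreflexia, fatigue, joint pain, low blood pressure, rash (predicts diminished reflexes, not hyperreflexia; predicts high blood pressure, not low blood pressure)
Every candidate fails on at least one observation.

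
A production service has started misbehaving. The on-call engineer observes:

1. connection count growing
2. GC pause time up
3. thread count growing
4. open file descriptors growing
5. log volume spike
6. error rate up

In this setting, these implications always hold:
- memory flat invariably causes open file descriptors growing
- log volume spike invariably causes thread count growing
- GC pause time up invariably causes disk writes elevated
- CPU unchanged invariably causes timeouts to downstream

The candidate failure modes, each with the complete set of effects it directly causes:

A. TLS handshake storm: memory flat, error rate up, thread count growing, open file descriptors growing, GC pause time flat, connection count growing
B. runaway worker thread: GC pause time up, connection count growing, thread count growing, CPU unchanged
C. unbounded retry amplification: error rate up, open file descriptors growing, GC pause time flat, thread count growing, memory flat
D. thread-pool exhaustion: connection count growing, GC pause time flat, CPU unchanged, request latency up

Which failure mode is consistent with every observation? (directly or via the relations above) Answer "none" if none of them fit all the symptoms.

none

Checking each candidate against the observations:
(A) TLS handshake storm — fails on GC pause time up, log volume spike (predicts GC pause time flat, not GC pause time up)
(B) runaway worker thread — does not account for open file descriptors growing, log volume spike, error rate up
(C) unbounded retry amplification — fails on connection count growing, GC pause time up, log volume spike (predicts GC pause time flat, not GC pause time up)
(D) thread-pool exhaustion — fails on GC pause time up, thread count growing, open file descriptors growing, log volume spike, error rate up (predicts GC pause time flat, not GC pause time up)
No candidate is consistent with all observations.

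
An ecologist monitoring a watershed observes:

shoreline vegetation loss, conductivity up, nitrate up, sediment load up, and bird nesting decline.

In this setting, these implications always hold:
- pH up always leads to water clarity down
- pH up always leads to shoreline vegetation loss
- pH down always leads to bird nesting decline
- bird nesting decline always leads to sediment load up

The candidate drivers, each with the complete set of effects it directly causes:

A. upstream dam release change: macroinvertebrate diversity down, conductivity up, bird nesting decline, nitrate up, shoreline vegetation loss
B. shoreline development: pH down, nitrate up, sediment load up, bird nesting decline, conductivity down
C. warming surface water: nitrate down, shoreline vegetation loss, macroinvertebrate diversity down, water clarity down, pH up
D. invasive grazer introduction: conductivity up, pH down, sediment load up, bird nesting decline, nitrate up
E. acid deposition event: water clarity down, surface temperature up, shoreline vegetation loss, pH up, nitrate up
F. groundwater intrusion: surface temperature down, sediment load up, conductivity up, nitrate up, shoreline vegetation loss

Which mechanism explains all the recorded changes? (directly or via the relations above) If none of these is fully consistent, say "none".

A

Per-candidate check:
(A) upstream dam release change — shoreline vegetation loss +; conductivity up +; nitrate up +; sediment load up + (through bird nesting decline → sediment load up); bird nesting decline +
(B) shoreline development — fails on shoreline vegetation loss, conductivity up (predicts conductivity down, not conductivity up)
(C) warming surface water — fails on conductivity up, nitrate up, sediment load up, bird nesting decline (predicts nitrate down, not nitrate up)
(D) invasive grazer introduction — shoreline vegetation loss -; conductivity up +; nitrate up +; sediment load up +; bird nesting decline +
(E) acid deposition event — shoreline vegetation loss +; conductivity up -; nitrate up +; sediment load up -; bird nesting decline -
(F) groundwater intrusion — shoreline vegetation loss +; conductivity up +; nitrate up +; sediment load up +; bird nesting decline -
(A) alone accounts for all the evidence.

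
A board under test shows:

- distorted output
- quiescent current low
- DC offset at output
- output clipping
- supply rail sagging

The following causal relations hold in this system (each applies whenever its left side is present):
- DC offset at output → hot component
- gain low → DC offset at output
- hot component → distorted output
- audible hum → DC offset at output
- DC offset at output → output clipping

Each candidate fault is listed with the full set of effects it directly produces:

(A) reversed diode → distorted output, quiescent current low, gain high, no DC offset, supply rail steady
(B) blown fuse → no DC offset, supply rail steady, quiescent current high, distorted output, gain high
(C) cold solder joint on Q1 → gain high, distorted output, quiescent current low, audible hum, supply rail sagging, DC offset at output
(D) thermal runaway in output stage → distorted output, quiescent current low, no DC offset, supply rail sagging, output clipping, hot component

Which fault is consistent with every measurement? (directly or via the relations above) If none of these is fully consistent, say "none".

Checking each candidate against the observations:
(A) reversed diode — fails on DC offset at output, output clipping, supply rail sagging (predicts no DC offset, not DC offset at output; predicts supply rail steady, not supply rail sagging)
(B) blown fuse — fails on quiescent current low, DC offset at output, output clipping, supply rail sagging (predicts quiescent current high, not quiescent current low; predicts no DC offset, not DC offset at output; predicts supply rail steady, not supply rail sagging)
(C) cold solder joint on Q1 — distorted output ✓; quiescent current low ✓; DC offset at output ✓; output clipping ✓ (through DC offset at output → output clipping); supply rail sagging ✓
(D) thermal runaway in output stage — fails on DC offset at output (predicts no DC offset, not DC offset at output)
(C) alone accounts for all the evidence.

C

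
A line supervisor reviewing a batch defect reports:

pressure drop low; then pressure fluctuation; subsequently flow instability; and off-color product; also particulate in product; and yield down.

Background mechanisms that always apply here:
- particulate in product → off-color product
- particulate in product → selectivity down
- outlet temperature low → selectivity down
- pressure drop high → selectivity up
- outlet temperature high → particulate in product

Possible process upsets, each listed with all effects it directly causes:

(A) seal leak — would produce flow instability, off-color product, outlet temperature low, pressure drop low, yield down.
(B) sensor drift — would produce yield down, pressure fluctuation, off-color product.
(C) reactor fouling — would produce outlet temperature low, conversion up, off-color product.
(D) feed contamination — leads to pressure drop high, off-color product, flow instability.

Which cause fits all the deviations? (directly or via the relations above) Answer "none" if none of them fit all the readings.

For each candidate, compare predicted effects to what was observed:
(A) seal leak — does not account for pressure fluctuation, particulate in product
(B) sensor drift — pressure drop low ✗; pressure fluctuation ✓; flow instability ✗; off-color product ✓; particulate in product ✗; yield down ✓
(C) reactor fouling — pressure drop low ✗; pressure fluctuation ✗; flow instability ✗; off-color product ✓; particulate in product ✗; yield down ✗
(D) feed contamination — fails on pressure drop low, pressure fluctuation, particulate in product, yield down (predicts pressure drop high, not pressure drop low)
No candidate is consistent with all observations.

none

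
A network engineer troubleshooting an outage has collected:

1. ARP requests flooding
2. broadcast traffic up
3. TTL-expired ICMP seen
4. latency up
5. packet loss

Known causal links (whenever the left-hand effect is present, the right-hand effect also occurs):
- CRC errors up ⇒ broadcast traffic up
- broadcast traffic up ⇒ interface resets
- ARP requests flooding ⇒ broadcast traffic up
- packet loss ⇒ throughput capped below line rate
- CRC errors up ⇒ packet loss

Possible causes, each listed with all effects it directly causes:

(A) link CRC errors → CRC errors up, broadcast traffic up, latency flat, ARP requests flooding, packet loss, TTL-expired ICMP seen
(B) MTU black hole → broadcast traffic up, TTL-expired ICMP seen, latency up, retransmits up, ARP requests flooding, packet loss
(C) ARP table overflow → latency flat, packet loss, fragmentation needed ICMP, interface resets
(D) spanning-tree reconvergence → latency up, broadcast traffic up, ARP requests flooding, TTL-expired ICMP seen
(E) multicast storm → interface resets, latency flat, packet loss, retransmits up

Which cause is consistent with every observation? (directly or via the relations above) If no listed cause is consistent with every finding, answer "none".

Checking each candidate against the observations:
(A) link CRC errors — fails on latency up (predicts latency flat, not latency up)
(B) MTU black hole — accounts for every observation
(C) ARP table overflow — fails on ARP requests flooding, broadcast traffic up, TTL-expired ICMP seen, latency up (predicts latency flat, not latency up)
(D) spanning-tree reconvergence — ARP requests flooding match; broadcast traffic up match; TTL-expired ICMP seen match; latency up match; packet loss miss
(E) multicast storm — fails on ARP requests flooding, broadcast traffic up, TTL-expired ICMP seen, latency up (predicts latency flat, not latency up)
(B) is the only candidate with no mismatches.

B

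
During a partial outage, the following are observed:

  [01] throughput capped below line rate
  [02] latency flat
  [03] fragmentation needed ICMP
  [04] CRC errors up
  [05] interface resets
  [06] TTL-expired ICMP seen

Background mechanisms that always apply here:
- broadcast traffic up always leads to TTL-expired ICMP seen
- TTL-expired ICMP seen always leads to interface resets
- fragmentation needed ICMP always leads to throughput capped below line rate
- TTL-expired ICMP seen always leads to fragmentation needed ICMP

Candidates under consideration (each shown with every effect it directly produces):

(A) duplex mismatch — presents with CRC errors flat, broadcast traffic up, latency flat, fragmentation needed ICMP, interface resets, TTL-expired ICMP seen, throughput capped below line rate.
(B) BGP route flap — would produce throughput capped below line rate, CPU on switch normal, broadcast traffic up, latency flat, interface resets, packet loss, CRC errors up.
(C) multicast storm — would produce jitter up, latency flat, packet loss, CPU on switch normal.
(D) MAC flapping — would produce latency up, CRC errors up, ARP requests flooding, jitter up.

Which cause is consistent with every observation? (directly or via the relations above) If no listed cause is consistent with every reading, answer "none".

B

For each candidate, compare predicted effects to what was observed:
(A) duplex mismatch — fails on CRC errors up (predicts CRC errors flat, not CRC errors up)
(B) BGP route flap — throughput capped below line rate +; latency flat +; fragmentation needed ICMP + (by broadcast traffic up → TTL-expired ICMP seen → fragmentation needed ICMP); CRC errors up +; interface resets +; TTL-expired ICMP seen + (by broadcast traffic up → TTL-expired ICMP seen)
(C) multicast storm — throughput capped below line rate -; latency flat +; fragmentation needed ICMP -; CRC errors up -; interface resets -; TTL-expired ICMP seen -
(D) MAC flapping — throughput capped below line rate -; latency flat -; fragmentation needed ICMP -; CRC errors up +; interface resets -; TTL-expired ICMP seen -
Only (B) is consistent with every observation.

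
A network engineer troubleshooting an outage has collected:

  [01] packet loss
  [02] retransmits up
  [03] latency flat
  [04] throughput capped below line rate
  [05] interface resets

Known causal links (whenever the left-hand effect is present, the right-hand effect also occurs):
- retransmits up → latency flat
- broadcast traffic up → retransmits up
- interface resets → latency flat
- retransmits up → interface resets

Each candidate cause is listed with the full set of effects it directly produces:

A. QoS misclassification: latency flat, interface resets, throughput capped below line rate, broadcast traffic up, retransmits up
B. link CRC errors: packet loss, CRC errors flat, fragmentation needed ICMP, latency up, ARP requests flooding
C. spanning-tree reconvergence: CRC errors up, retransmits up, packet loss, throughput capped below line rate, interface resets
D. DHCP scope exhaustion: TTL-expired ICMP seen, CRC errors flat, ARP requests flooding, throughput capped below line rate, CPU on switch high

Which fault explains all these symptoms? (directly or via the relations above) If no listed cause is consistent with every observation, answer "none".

For each candidate, compare predicted effects to what was observed:
(A) QoS misclassification — packet loss ✗; retransmits up ✓; latency flat ✓; throughput capped below line rate ✓; interface resets ✓
(B) link CRC errors — packet loss ✓; retransmits up ✗; latency flat ✗; throughput capped below line rate ✗; interface resets ✗
(C) spanning-tree reconvergence — accounts for every observation (latency flat by retransmits up → latency flat)
(D) DHCP scope exhaustion — does not account for packet loss, retransmits up, latency flat, interface resets
Only (C) is consistent with every observation.

C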